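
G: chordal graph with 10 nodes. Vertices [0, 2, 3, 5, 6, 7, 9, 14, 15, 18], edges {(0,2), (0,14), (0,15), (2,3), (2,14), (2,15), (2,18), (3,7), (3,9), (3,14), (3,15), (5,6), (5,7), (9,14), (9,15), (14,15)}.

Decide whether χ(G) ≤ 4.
A valid 4-coloring: color 1: [6, 7, 14, 18]; color 2: [5, 15]; color 3: [0, 3]; color 4: [2, 9].
(χ(G) = 4 ≤ 4.)

Yes, G is 4-colorable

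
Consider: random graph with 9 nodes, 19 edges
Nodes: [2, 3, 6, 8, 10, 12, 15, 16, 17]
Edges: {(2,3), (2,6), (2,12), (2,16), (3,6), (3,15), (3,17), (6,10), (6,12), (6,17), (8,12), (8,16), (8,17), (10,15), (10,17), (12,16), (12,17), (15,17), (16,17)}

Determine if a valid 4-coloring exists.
A valid 4-coloring: color 1: [2, 17]; color 2: [3, 10, 12]; color 3: [6, 15, 16]; color 4: [8].
(χ(G) = 4 ≤ 4.)

Yes, G is 4-colorable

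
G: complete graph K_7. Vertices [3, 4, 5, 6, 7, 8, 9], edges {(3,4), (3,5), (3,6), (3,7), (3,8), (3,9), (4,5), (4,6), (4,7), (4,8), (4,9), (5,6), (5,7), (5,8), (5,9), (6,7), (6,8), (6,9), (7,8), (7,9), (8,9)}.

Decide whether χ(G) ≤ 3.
The clique on vertices [3, 4, 5, 6, 7, 8, 9] has size 7 > 3, so it alone needs 7 colors.

No, G is not 3-colorable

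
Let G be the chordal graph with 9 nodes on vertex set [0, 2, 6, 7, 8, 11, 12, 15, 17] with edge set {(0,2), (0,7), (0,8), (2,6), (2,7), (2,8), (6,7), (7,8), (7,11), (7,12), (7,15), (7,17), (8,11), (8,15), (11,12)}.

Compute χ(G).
χ(G) = 4

Clique number ω(G) = 4 (lower bound: χ ≥ ω).
The clique on [0, 2, 7, 8] has size 4, forcing χ ≥ 4, and the coloring below uses 4 colors, so χ(G) = 4.
A valid 4-coloring: color 1: [7]; color 2: [6, 8, 12, 17]; color 3: [2, 11, 15]; color 4: [0].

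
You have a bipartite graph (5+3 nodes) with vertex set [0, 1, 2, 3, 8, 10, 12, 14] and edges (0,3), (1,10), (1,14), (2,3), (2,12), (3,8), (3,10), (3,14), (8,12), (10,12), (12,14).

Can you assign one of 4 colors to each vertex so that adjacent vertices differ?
A valid 4-coloring: color 1: [1, 3, 12]; color 2: [0, 2, 8, 10, 14].
(χ(G) = 2 ≤ 4.)

Yes, G is 4-colorable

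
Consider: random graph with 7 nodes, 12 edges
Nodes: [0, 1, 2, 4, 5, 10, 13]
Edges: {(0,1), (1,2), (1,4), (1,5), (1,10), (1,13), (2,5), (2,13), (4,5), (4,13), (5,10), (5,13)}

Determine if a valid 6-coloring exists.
Yes, G is 6-colorable

A valid 6-coloring: color 1: [1]; color 2: [0, 5]; color 3: [10, 13]; color 4: [2, 4].
(χ(G) = 4 ≤ 6.)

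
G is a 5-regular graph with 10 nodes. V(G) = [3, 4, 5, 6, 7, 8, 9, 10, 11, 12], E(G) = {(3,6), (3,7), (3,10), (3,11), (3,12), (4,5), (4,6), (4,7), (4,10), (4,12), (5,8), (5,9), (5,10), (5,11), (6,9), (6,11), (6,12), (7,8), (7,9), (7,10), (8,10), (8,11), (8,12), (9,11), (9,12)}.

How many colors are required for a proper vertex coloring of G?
Clique number ω(G) = 3 (lower bound: χ ≥ ω).
The clique on [3, 7, 10] has size 3, forcing χ ≥ 3, and the coloring below uses 3 colors, so χ(G) = 3.
A valid 3-coloring: color 1: [10, 11, 12]; color 2: [5, 6, 7]; color 3: [3, 4, 8, 9].

χ(G) = 3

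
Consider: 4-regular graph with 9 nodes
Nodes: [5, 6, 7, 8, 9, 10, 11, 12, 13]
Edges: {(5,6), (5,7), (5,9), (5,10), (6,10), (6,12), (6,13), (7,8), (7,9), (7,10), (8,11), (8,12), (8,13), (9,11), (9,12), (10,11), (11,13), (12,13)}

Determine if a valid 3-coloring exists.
No, G is not 3-colorable

Suppose a proper 3-coloring c exists. The clique [5, 6, 10] takes 3 distinct colors; by symmetry let c(5) = 1, c(6) = 2, c(10) = 3.
- Vertex 7: neighbors [5, 10] already have colors [1, 3] ⇒ c(7) = 2.
- Vertex 9: neighbors [5, 7] already have colors [1, 2] ⇒ c(9) = 3.
- Vertex 12: neighbors [6, 9] already have colors [2, 3] ⇒ c(12) = 1.
- Vertex 8: neighbors [12, 7] already have colors [1, 2] ⇒ c(8) = 3.
- Vertex 13: neighbors [12, 6, 8] already have colors [1, 2, 3] — all 3 colors blocked. Contradiction.
The forced assignments end in a contradiction, so G has no proper 3-coloring (χ ≥ 4).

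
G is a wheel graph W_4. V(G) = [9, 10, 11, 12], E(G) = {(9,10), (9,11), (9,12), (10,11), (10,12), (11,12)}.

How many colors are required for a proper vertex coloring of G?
χ(G) = 4

Clique number ω(G) = 4 (lower bound: χ ≥ ω).
The clique on [9, 10, 11, 12] has size 4, forcing χ ≥ 4, and the coloring below uses 4 colors, so χ(G) = 4.
A valid 4-coloring: color 1: [11]; color 2: [10]; color 3: [9]; color 4: [12].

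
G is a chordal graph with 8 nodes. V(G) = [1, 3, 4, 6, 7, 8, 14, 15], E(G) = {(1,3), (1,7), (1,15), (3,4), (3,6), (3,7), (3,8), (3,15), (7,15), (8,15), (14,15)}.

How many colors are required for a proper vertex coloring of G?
χ(G) = 4

Clique number ω(G) = 4 (lower bound: χ ≥ ω).
The clique on [1, 3, 7, 15] has size 4, forcing χ ≥ 4, and the coloring below uses 4 colors, so χ(G) = 4.
A valid 4-coloring: color 1: [3, 14]; color 2: [4, 6, 15]; color 3: [7, 8]; color 4: [1].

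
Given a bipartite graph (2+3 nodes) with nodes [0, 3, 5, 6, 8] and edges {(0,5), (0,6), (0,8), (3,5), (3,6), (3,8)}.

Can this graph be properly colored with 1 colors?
Edge (0,8) forces its endpoints to differ, so 1 color is not enough.

No, G is not 1-colorable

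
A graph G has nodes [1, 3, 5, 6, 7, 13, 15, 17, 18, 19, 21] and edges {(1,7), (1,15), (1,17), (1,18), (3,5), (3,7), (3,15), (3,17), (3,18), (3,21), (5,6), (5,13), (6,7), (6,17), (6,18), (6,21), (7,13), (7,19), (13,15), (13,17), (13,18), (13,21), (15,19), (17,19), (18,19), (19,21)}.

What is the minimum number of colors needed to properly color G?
χ(G) = 2

Clique number ω(G) = 2 (lower bound: χ ≥ ω).
The graph is bipartite (no odd cycle), so 2 colors suffice: χ(G) = 2.
A valid 2-coloring: color 1: [1, 3, 6, 13, 19]; color 2: [5, 7, 15, 17, 18, 21].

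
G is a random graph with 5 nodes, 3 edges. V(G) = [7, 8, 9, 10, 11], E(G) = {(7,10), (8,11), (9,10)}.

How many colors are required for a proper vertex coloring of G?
Clique number ω(G) = 2 (lower bound: χ ≥ ω).
The graph is bipartite (no odd cycle), so 2 colors suffice: χ(G) = 2.
A valid 2-coloring: color 1: [8, 10]; color 2: [7, 9, 11].

χ(G) = 2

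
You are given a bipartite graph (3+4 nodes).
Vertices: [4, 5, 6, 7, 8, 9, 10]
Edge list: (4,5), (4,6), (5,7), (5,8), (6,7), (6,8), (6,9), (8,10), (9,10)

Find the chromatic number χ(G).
Clique number ω(G) = 2 (lower bound: χ ≥ ω).
The graph is bipartite (no odd cycle), so 2 colors suffice: χ(G) = 2.
A valid 2-coloring: color 1: [5, 6, 10]; color 2: [4, 7, 8, 9].

χ(G) = 2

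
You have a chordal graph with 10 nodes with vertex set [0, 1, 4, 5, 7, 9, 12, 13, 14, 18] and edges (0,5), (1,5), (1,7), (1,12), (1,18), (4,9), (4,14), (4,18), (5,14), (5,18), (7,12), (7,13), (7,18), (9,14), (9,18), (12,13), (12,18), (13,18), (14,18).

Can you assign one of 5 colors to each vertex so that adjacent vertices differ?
A valid 5-coloring: color 1: [0, 18]; color 2: [5, 7, 9]; color 3: [1, 13, 14]; color 4: [4, 12].
(χ(G) = 4 ≤ 5.)

Yes, G is 5-colorable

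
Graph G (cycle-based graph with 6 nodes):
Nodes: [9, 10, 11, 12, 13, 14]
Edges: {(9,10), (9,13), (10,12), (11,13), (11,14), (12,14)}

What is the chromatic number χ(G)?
χ(G) = 2

Clique number ω(G) = 2 (lower bound: χ ≥ ω).
The graph is bipartite (no odd cycle), so 2 colors suffice: χ(G) = 2.
A valid 2-coloring: color 1: [10, 13, 14]; color 2: [9, 11, 12].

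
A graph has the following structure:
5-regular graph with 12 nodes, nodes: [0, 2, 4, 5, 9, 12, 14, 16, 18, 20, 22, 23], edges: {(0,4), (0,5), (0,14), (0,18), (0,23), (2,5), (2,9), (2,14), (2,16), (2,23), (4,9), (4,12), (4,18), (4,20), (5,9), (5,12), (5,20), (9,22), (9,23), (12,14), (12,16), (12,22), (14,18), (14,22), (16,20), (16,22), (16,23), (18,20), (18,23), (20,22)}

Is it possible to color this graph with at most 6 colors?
Yes, G is 6-colorable

A valid 6-coloring: color 1: [0, 2, 12, 20]; color 2: [4, 5, 22, 23]; color 3: [9, 16, 18]; color 4: [14].
(χ(G) = 4 ≤ 6.)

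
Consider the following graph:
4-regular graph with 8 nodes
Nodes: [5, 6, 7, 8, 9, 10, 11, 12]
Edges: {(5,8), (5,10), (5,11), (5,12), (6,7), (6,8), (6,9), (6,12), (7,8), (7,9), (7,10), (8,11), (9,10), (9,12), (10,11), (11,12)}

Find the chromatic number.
Clique number ω(G) = 3 (lower bound: χ ≥ ω).
Suppose a proper 3-coloring c exists. The clique [5, 8, 11] takes 3 distinct colors; by symmetry let c(5) = 1, c(8) = 2, c(11) = 3.
- Vertex 10: neighbors [5, 11] already have colors [1, 3] ⇒ c(10) = 2.
- Vertex 12: neighbors [5, 11] already have colors [1, 3] ⇒ c(12) = 2.
- Vertex 6: neighbors [8] already have colors [2]; try each remaining color.
- Case c(6) = 1:
  - Vertex 7: neighbors [6, 8] already have colors [1, 2] ⇒ c(7) = 3.
  - Vertex 9: neighbors [6, 10, 7] already have colors [1, 2, 3] — all 3 colors blocked. Contradiction.
- Case c(6) = 3:
  - Vertex 7: neighbors [8, 6] already have colors [2, 3] ⇒ c(7) = 1.
  - Vertex 9: neighbors [7, 10, 6] already have colors [1, 2, 3] — all 3 colors blocked. Contradiction.
Every case ends in a contradiction, so G has no proper 3-coloring (χ ≥ 4).
The coloring below uses 4 colors, so χ(G) = 4.
A valid 4-coloring: color 1: [7, 12]; color 2: [5, 6]; color 3: [9, 11]; color 4: [8, 10].

χ(G) = 4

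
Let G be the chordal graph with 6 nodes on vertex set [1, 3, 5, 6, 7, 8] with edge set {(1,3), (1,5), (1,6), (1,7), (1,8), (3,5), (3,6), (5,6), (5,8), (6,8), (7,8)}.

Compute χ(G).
χ(G) = 4

Clique number ω(G) = 4 (lower bound: χ ≥ ω).
The clique on [1, 5, 6, 8] has size 4, forcing χ ≥ 4, and the coloring below uses 4 colors, so χ(G) = 4.
A valid 4-coloring: color 1: [1]; color 2: [5, 7]; color 3: [6]; color 4: [3, 8].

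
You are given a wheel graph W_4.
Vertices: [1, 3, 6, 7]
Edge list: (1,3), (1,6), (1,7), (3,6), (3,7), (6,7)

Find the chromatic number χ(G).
χ(G) = 4

Clique number ω(G) = 4 (lower bound: χ ≥ ω).
The clique on [1, 3, 6, 7] has size 4, forcing χ ≥ 4, and the coloring below uses 4 colors, so χ(G) = 4.
A valid 4-coloring: color 1: [1]; color 2: [3]; color 3: [7]; color 4: [6].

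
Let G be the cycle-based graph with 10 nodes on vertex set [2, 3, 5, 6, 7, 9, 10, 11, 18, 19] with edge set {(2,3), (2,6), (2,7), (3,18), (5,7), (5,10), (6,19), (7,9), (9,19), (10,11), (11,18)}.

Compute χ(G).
Clique number ω(G) = 2 (lower bound: χ ≥ ω).
Odd cycle [3, 18, 11, 10, 5, 7, 2] needs 3 colors (χ ≥ 3).
The coloring below uses 3 colors, so χ(G) = 3.
A valid 3-coloring: color 1: [2, 10, 18, 19]; color 2: [3, 6, 7, 11]; color 3: [5, 9].

χ(G) = 3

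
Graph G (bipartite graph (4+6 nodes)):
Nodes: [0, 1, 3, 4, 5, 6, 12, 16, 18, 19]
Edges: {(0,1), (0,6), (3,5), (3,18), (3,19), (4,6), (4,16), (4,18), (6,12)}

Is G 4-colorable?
A valid 4-coloring: color 1: [0, 3, 4, 12]; color 2: [1, 5, 6, 16, 18, 19].
(χ(G) = 2 ≤ 4.)

Yes, G is 4-colorable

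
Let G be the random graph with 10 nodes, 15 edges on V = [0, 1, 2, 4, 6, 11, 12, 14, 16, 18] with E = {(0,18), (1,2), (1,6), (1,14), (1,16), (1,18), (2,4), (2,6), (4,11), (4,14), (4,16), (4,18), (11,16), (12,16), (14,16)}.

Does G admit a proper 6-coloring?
Yes, G is 6-colorable

A valid 6-coloring: color 1: [0, 1, 4, 12]; color 2: [6, 16, 18]; color 3: [2, 11, 14].
(χ(G) = 3 ≤ 6.)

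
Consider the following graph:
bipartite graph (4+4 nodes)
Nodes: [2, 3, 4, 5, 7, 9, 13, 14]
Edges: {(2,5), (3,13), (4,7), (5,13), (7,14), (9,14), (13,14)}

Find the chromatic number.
χ(G) = 2

Clique number ω(G) = 2 (lower bound: χ ≥ ω).
The graph is bipartite (no odd cycle), so 2 colors suffice: χ(G) = 2.
A valid 2-coloring: color 1: [3, 4, 5, 14]; color 2: [2, 7, 9, 13].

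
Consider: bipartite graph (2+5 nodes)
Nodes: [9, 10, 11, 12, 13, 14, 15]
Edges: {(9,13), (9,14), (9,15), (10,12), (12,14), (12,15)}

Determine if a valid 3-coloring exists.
A valid 3-coloring: color 1: [9, 11, 12]; color 2: [10, 13, 14, 15].
(χ(G) = 2 ≤ 3.)

Yes, G is 3-colorable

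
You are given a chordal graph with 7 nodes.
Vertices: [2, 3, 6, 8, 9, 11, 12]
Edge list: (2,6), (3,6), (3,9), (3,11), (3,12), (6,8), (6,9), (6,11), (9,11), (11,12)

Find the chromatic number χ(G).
Clique number ω(G) = 4 (lower bound: χ ≥ ω).
The clique on [3, 6, 9, 11] has size 4, forcing χ ≥ 4, and the coloring below uses 4 colors, so χ(G) = 4.
A valid 4-coloring: color 1: [6, 12]; color 2: [2, 8, 11]; color 3: [3]; color 4: [9].

χ(G) = 4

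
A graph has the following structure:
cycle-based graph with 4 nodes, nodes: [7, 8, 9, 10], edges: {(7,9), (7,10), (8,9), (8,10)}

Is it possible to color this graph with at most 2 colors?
A valid 2-coloring: color 1: [9, 10]; color 2: [7, 8].
(χ(G) = 2 ≤ 2.)

Yes, G is 2-colorable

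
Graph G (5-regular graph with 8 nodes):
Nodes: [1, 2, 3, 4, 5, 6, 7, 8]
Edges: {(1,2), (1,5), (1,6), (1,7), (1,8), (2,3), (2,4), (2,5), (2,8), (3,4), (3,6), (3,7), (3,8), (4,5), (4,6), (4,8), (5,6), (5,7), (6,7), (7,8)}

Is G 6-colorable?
A valid 6-coloring: color 1: [6, 8]; color 2: [2, 7]; color 3: [3, 5]; color 4: [1, 4].
(χ(G) = 4 ≤ 6.)

Yes, G is 6-colorable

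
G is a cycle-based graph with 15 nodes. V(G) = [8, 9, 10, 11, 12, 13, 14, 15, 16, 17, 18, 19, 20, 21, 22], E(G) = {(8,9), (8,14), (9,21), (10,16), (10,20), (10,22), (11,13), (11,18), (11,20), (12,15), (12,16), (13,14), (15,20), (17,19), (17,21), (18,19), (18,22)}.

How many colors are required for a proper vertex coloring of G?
Clique number ω(G) = 2 (lower bound: χ ≥ ω).
Odd cycle [16, 12, 15, 20, 10] needs 3 colors (χ ≥ 3).
The coloring below uses 3 colors, so χ(G) = 3.
A valid 3-coloring: color 1: [8, 13, 16, 18, 20, 21]; color 2: [9, 10, 11, 12, 14, 17]; color 3: [15, 19, 22].

χ(G) = 3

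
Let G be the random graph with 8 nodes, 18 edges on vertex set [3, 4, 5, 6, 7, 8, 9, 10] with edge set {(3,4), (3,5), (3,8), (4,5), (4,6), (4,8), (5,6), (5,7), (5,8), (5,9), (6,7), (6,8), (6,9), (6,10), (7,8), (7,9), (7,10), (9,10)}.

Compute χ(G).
χ(G) = 4

Clique number ω(G) = 4 (lower bound: χ ≥ ω).
The clique on [6, 7, 9, 10] has size 4, forcing χ ≥ 4, and the coloring below uses 4 colors, so χ(G) = 4.
A valid 4-coloring: color 1: [3, 6]; color 2: [5, 10]; color 3: [8, 9]; color 4: [4, 7].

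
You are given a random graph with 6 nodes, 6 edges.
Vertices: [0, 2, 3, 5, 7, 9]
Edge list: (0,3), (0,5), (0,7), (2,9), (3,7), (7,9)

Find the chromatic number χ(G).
χ(G) = 3

Clique number ω(G) = 3 (lower bound: χ ≥ ω).
The clique on [0, 3, 7] has size 3, forcing χ ≥ 3, and the coloring below uses 3 colors, so χ(G) = 3.
A valid 3-coloring: color 1: [0, 9]; color 2: [2, 5, 7]; color 3: [3].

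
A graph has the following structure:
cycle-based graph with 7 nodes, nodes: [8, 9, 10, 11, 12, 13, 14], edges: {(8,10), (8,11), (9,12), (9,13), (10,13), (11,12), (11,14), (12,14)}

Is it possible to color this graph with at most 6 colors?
A valid 6-coloring: color 1: [9, 10, 11]; color 2: [8, 12, 13]; color 3: [14].
(χ(G) = 3 ≤ 6.)

Yes, G is 6-colorable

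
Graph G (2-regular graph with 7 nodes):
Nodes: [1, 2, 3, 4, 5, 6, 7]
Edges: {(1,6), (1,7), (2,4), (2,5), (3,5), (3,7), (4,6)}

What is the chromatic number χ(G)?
χ(G) = 3

Clique number ω(G) = 2 (lower bound: χ ≥ ω).
Odd cycle [1, 7, 3, 5, 2, 4, 6] needs 3 colors (χ ≥ 3).
The coloring below uses 3 colors, so χ(G) = 3.
A valid 3-coloring: color 1: [1, 3, 4]; color 2: [2, 6, 7]; color 3: [5].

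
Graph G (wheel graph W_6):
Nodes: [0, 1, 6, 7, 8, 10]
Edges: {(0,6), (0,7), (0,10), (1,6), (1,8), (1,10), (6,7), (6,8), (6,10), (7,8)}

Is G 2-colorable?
The clique on vertices [0, 6, 10] has size 3 > 2, so it alone needs 3 colors.

No, G is not 2-colorable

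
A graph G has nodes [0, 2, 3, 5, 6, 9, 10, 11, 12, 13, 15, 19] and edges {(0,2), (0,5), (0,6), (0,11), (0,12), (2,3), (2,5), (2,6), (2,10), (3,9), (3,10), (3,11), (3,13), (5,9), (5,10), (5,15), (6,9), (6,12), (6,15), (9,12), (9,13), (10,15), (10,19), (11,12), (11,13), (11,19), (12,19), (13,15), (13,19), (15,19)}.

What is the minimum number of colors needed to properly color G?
χ(G) = 4

Clique number ω(G) = 3 (lower bound: χ ≥ ω).
Suppose a proper 3-coloring c exists. The clique [0, 2, 5] takes 3 distinct colors; by symmetry let c(0) = 1, c(2) = 2, c(5) = 3.
- Vertex 6: neighbors [0, 2] already have colors [1, 2] ⇒ c(6) = 3.
- Vertex 10: neighbors [2, 5] already have colors [2, 3] ⇒ c(10) = 1.
- Vertex 3: neighbors [10, 2] already have colors [1, 2] ⇒ c(3) = 3.
- Vertex 11: neighbors [0, 3] already have colors [1, 3] ⇒ c(11) = 2.
- Vertex 12: neighbors [0, 11, 6] already have colors [1, 2, 3] — all 3 colors blocked. Contradiction.
The forced assignments end in a contradiction, so G has no proper 3-coloring (χ ≥ 4).
The coloring below uses 4 colors, so χ(G) = 4.
A valid 4-coloring: color 1: [0, 10, 13]; color 2: [2, 9, 11, 15]; color 3: [3, 5, 12]; color 4: [6, 19].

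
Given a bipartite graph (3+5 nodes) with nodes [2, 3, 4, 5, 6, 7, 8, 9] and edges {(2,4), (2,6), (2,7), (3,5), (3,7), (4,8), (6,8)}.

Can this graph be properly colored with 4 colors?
Yes, G is 4-colorable

A valid 4-coloring: color 1: [2, 3, 8, 9]; color 2: [4, 5, 6, 7].
(χ(G) = 2 ≤ 4.)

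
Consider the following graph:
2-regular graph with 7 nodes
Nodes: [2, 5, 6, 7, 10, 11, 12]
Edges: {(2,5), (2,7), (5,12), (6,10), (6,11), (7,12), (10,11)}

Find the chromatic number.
Clique number ω(G) = 3 (lower bound: χ ≥ ω).
The clique on [6, 10, 11] has size 3, forcing χ ≥ 3, and the coloring below uses 3 colors, so χ(G) = 3.
A valid 3-coloring: color 1: [2, 10, 12]; color 2: [5, 6, 7]; color 3: [11].

χ(G) = 3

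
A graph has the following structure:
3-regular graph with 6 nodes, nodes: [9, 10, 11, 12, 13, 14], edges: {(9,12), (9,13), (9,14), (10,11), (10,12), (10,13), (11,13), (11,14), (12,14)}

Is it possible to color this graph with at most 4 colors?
Yes, G is 4-colorable

A valid 4-coloring: color 1: [10, 14]; color 2: [9, 11]; color 3: [12, 13].
(χ(G) = 3 ≤ 4.)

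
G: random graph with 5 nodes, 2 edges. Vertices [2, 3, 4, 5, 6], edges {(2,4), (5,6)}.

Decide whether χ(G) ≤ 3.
A valid 3-coloring: color 1: [2, 3, 6]; color 2: [4, 5].
(χ(G) = 2 ≤ 3.)

Yes, G is 3-colorable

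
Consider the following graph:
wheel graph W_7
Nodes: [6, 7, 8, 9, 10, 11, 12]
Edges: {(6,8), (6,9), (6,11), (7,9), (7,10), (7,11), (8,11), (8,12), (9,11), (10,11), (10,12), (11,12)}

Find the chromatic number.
χ(G) = 3

Clique number ω(G) = 3 (lower bound: χ ≥ ω).
The clique on [10, 11, 12] has size 3, forcing χ ≥ 3, and the coloring below uses 3 colors, so χ(G) = 3.
A valid 3-coloring: color 1: [11]; color 2: [8, 9, 10]; color 3: [6, 7, 12].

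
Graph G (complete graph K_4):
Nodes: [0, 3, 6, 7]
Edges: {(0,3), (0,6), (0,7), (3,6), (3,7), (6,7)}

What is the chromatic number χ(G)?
Clique number ω(G) = 4 (lower bound: χ ≥ ω).
The clique on [0, 3, 6, 7] has size 4, forcing χ ≥ 4, and the coloring below uses 4 colors, so χ(G) = 4.
A valid 4-coloring: color 1: [6]; color 2: [0]; color 3: [3]; color 4: [7].

χ(G) = 4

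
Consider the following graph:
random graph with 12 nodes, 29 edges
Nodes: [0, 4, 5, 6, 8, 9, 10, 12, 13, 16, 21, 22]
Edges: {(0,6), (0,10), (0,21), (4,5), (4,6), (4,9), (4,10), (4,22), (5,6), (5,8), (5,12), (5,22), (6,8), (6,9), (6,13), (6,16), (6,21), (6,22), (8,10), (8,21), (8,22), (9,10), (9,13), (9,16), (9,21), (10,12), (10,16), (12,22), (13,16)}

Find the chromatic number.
Clique number ω(G) = 4 (lower bound: χ ≥ ω).
The clique on [5, 6, 8, 22] has size 4, forcing χ ≥ 4, and the coloring below uses 4 colors, so χ(G) = 4.
A valid 4-coloring: color 1: [6, 10]; color 2: [0, 9, 22]; color 3: [4, 8, 12, 16]; color 4: [5, 13, 21].

χ(G) = 4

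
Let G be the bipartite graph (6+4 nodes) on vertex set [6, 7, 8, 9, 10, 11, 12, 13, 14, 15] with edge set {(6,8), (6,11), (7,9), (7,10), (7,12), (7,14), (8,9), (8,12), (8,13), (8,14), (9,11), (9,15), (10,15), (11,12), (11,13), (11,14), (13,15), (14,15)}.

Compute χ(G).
Clique number ω(G) = 2 (lower bound: χ ≥ ω).
The graph is bipartite (no odd cycle), so 2 colors suffice: χ(G) = 2.
A valid 2-coloring: color 1: [7, 8, 11, 15]; color 2: [6, 9, 10, 12, 13, 14].

χ(G) = 2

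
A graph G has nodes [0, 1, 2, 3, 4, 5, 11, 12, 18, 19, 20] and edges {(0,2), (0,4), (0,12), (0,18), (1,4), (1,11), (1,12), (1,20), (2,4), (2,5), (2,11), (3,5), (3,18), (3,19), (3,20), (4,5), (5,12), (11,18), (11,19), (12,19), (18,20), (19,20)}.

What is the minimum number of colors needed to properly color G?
Clique number ω(G) = 3 (lower bound: χ ≥ ω).
The clique on [0, 2, 4] has size 3, forcing χ ≥ 3, and the coloring below uses 3 colors, so χ(G) = 3.
A valid 3-coloring: color 1: [0, 5, 11, 20]; color 2: [3, 4, 12]; color 3: [1, 2, 18, 19].

χ(G) = 3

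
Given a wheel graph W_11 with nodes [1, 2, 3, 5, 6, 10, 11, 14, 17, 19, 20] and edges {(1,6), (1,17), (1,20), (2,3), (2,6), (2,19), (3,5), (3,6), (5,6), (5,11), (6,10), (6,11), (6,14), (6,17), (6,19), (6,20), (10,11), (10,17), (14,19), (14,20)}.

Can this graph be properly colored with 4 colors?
Yes, G is 4-colorable

A valid 4-coloring: color 1: [6]; color 2: [3, 11, 17, 19, 20]; color 3: [1, 2, 5, 10, 14].
(χ(G) = 3 ≤ 4.)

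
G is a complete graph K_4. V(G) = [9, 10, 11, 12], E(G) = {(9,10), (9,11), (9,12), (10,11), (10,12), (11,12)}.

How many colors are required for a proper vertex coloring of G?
Clique number ω(G) = 4 (lower bound: χ ≥ ω).
The clique on [9, 10, 11, 12] has size 4, forcing χ ≥ 4, and the coloring below uses 4 colors, so χ(G) = 4.
A valid 4-coloring: color 1: [11]; color 2: [10]; color 3: [9]; color 4: [12].

χ(G) = 4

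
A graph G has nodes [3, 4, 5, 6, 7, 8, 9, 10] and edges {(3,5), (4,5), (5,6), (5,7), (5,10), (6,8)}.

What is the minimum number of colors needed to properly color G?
Clique number ω(G) = 2 (lower bound: χ ≥ ω).
The graph is bipartite (no odd cycle), so 2 colors suffice: χ(G) = 2.
A valid 2-coloring: color 1: [5, 8, 9]; color 2: [3, 4, 6, 7, 10].

χ(G) = 2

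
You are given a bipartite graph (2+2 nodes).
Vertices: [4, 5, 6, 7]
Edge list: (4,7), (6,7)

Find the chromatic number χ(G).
Clique number ω(G) = 2 (lower bound: χ ≥ ω).
The graph is bipartite (no odd cycle), so 2 colors suffice: χ(G) = 2.
A valid 2-coloring: color 1: [5, 7]; color 2: [4, 6].

χ(G) = 2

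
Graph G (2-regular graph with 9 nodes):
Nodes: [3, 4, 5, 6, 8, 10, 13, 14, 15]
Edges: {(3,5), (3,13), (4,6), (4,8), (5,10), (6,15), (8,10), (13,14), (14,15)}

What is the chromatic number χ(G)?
Clique number ω(G) = 2 (lower bound: χ ≥ ω).
Odd cycle [3, 5, 10, 8, 4, 6, 15, 14, 13] needs 3 colors (χ ≥ 3).
The coloring below uses 3 colors, so χ(G) = 3.
A valid 3-coloring: color 1: [3, 6, 8, 14]; color 2: [4, 5, 13, 15]; color 3: [10].

χ(G) = 3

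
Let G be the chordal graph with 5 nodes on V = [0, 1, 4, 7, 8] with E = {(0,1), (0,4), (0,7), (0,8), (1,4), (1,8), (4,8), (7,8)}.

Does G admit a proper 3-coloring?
The clique on vertices [0, 1, 4, 8] has size 4 > 3, so it alone needs 4 colors.

No, G is not 3-colorable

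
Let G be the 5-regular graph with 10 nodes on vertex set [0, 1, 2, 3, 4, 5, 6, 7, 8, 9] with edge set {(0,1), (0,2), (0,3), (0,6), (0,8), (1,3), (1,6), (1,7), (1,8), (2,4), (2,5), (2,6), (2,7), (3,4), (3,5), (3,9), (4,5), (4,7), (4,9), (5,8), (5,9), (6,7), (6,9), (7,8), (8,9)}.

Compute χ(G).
Clique number ω(G) = 4 (lower bound: χ ≥ ω).
The clique on [3, 4, 5, 9] has size 4, forcing χ ≥ 4, and the coloring below uses 4 colors, so χ(G) = 4.
A valid 4-coloring: color 1: [1, 4]; color 2: [0, 5, 7]; color 3: [2, 9]; color 4: [3, 6, 8].

χ(G) = 4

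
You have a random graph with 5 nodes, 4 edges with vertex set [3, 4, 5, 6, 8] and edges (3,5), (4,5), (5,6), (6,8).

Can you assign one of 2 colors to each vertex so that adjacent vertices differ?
A valid 2-coloring: color 1: [5, 8]; color 2: [3, 4, 6].
(χ(G) = 2 ≤ 2.)

Yes, G is 2-colorable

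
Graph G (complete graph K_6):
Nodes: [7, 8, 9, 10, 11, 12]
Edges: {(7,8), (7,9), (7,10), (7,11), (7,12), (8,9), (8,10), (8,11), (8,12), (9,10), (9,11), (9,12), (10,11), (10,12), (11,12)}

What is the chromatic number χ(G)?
χ(G) = 6

Clique number ω(G) = 6 (lower bound: χ ≥ ω).
The clique on [7, 8, 9, 10, 11, 12] has size 6, forcing χ ≥ 6, and the coloring below uses 6 colors, so χ(G) = 6.
A valid 6-coloring: color 1: [7]; color 2: [12]; color 3: [10]; color 4: [8]; color 5: [11]; color 6: [9].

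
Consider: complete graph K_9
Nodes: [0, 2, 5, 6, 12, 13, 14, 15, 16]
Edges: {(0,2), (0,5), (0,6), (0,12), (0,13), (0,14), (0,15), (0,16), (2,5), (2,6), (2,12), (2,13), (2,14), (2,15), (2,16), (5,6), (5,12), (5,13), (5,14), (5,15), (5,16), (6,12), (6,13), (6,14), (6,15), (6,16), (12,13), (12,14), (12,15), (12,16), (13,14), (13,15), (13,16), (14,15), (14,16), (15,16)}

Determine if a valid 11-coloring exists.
Yes, G is 11-colorable

A valid 11-coloring: color 1: [15]; color 2: [16]; color 3: [13]; color 4: [12]; color 5: [14]; color 6: [2]; color 7: [6]; color 8: [5]; color 9: [0].
(χ(G) = 9 ≤ 11.)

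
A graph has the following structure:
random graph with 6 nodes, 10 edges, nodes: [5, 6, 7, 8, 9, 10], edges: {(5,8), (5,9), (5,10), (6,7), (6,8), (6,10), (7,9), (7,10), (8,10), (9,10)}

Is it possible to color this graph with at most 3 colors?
Odd cycle [9, 7, 6, 8, 5] needs 3 colors (χ ≥ 3).
Vertex 10 is adjacent to every vertex of [5, 6, 7, 8, 9], which already need 3 colors among themselves, so 10 needs a new color (χ ≥ 4).
Hence χ(G) ≥ 4 > 3, so no proper 3-coloring exists.

No, G is not 3-colorable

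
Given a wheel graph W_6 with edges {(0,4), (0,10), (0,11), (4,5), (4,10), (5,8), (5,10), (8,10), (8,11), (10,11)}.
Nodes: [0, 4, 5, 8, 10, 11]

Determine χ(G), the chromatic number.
Clique number ω(G) = 3 (lower bound: χ ≥ ω).
Odd cycle [11, 8, 5, 4, 0] needs 3 colors (χ ≥ 3).
Vertex 10 is adjacent to every vertex of [0, 4, 5, 8, 11], which already need 3 colors among themselves, so 10 needs a new color (χ ≥ 4).
The coloring below uses 4 colors, so χ(G) = 4.
A valid 4-coloring: color 1: [10]; color 2: [4, 11]; color 3: [0, 8]; color 4: [5].

χ(G) = 4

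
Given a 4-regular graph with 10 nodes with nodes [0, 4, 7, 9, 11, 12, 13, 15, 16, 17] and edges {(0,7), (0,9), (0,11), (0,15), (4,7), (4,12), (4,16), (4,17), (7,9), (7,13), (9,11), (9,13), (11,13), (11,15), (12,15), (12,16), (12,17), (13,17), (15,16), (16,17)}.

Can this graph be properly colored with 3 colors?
No, G is not 3-colorable

The clique on vertices [4, 12, 16, 17] has size 4 > 3, so it alone needs 4 colors.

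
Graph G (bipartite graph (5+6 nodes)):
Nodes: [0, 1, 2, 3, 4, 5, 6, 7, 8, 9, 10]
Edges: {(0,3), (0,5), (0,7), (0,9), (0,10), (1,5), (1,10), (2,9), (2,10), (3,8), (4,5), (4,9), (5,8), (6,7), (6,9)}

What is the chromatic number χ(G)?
χ(G) = 2

Clique number ω(G) = 2 (lower bound: χ ≥ ω).
The graph is bipartite (no odd cycle), so 2 colors suffice: χ(G) = 2.
A valid 2-coloring: color 1: [0, 1, 2, 4, 6, 8]; color 2: [3, 5, 7, 9, 10].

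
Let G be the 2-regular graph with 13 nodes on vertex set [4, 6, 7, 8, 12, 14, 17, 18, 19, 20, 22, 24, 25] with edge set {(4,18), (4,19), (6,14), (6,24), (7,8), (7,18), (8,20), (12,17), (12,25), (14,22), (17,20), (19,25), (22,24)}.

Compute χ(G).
Clique number ω(G) = 2 (lower bound: χ ≥ ω).
Odd cycle [12, 25, 19, 4, 18, 7, 8, 20, 17] needs 3 colors (χ ≥ 3).
The coloring below uses 3 colors, so χ(G) = 3.
A valid 3-coloring: color 1: [4, 7, 12, 14, 20, 24]; color 2: [6, 8, 17, 18, 22, 25]; color 3: [19].

χ(G) = 3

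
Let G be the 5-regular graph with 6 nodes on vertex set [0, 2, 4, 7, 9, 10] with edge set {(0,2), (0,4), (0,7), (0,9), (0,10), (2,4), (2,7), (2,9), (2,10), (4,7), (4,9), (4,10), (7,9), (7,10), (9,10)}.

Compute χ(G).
Clique number ω(G) = 6 (lower bound: χ ≥ ω).
The clique on [0, 2, 4, 7, 9, 10] has size 6, forcing χ ≥ 6, and the coloring below uses 6 colors, so χ(G) = 6.
A valid 6-coloring: color 1: [9]; color 2: [4]; color 3: [10]; color 4: [7]; color 5: [0]; color 6: [2].

χ(G) = 6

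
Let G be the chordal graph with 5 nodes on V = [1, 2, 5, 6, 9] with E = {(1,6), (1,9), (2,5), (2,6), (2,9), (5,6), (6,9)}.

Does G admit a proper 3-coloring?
Yes, G is 3-colorable

A valid 3-coloring: color 1: [6]; color 2: [5, 9]; color 3: [1, 2].
(χ(G) = 3 ≤ 3.)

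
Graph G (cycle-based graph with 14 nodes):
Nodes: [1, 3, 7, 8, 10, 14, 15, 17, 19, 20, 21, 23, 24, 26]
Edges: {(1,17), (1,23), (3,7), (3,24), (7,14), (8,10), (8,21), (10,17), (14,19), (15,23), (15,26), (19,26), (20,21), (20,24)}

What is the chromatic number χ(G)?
Clique number ω(G) = 2 (lower bound: χ ≥ ω).
The graph is bipartite (no odd cycle), so 2 colors suffice: χ(G) = 2.
A valid 2-coloring: color 1: [1, 7, 10, 15, 19, 21, 24]; color 2: [3, 8, 14, 17, 20, 23, 26].

χ(G) = 2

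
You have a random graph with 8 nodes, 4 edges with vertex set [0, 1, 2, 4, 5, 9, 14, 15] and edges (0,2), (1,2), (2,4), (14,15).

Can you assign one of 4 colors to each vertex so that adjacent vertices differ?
A valid 4-coloring: color 1: [2, 5, 9, 15]; color 2: [0, 1, 4, 14].
(χ(G) = 2 ≤ 4.)

Yes, G is 4-colorable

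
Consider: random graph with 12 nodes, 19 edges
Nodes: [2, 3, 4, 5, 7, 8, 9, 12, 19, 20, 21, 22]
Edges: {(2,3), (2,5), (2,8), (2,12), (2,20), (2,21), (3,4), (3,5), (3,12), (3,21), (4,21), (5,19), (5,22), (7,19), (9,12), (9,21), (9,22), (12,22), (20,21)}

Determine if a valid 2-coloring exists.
The clique on vertices [2, 3, 5] has size 3 > 2, so it alone needs 3 colors.

No, G is not 2-colorable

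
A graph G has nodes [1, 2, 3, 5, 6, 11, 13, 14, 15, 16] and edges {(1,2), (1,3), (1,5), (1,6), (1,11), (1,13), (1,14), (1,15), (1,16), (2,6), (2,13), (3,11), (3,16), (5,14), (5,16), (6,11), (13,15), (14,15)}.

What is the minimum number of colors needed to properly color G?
Clique number ω(G) = 3 (lower bound: χ ≥ ω).
Odd cycle [13, 15, 14, 5, 16, 3, 11, 6, 2] needs 3 colors (χ ≥ 3).
Vertex 1 is adjacent to every vertex of [2, 3, 5, 6, 11, 13, 14, 15, 16], which already need 3 colors among themselves, so 1 needs a new color (χ ≥ 4).
The coloring below uses 4 colors, so χ(G) = 4.
A valid 4-coloring: color 1: [1]; color 2: [6, 13, 14, 16]; color 3: [2, 3, 5, 15]; color 4: [11].

χ(G) = 4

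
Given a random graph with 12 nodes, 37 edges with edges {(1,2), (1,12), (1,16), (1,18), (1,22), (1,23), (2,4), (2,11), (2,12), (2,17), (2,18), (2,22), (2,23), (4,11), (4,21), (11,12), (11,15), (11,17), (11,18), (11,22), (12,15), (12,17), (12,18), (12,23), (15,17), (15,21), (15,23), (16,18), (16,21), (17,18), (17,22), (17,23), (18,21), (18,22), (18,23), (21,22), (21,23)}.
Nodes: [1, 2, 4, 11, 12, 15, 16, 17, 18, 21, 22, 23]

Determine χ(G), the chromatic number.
χ(G) = 5

Clique number ω(G) = 5 (lower bound: χ ≥ ω).
The clique on [1, 2, 12, 18, 23] has size 5, forcing χ ≥ 5, and the coloring below uses 5 colors, so χ(G) = 5.
A valid 5-coloring: color 1: [4, 15, 18]; color 2: [2, 21]; color 3: [11, 16, 23]; color 4: [1, 17]; color 5: [12, 22].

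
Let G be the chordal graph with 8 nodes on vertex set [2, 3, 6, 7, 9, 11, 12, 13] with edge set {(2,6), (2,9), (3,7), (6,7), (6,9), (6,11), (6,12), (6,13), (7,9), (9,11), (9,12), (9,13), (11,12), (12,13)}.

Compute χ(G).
Clique number ω(G) = 4 (lower bound: χ ≥ ω).
The clique on [6, 9, 11, 12] has size 4, forcing χ ≥ 4, and the coloring below uses 4 colors, so χ(G) = 4.
A valid 4-coloring: color 1: [3, 9]; color 2: [6]; color 3: [2, 7, 12]; color 4: [11, 13].

χ(G) = 4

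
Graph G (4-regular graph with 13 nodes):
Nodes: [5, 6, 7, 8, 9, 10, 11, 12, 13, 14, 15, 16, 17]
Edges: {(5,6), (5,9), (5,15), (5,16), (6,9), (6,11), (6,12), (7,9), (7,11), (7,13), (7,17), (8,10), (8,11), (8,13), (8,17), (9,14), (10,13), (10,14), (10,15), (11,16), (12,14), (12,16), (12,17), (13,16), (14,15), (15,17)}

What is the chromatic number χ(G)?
Clique number ω(G) = 3 (lower bound: χ ≥ ω).
The clique on [5, 6, 9] has size 3, forcing χ ≥ 3, and the coloring below uses 3 colors, so χ(G) = 3.
A valid 3-coloring: color 1: [5, 11, 13, 14, 17]; color 2: [6, 7, 10, 16]; color 3: [8, 9, 12, 15].

χ(G) = 3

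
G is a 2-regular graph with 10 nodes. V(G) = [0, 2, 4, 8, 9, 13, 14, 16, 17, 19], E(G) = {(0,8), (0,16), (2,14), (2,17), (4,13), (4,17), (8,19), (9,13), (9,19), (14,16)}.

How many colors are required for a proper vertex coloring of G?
χ(G) = 2

Clique number ω(G) = 2 (lower bound: χ ≥ ω).
The graph is bipartite (no odd cycle), so 2 colors suffice: χ(G) = 2.
A valid 2-coloring: color 1: [2, 4, 8, 9, 16]; color 2: [0, 13, 14, 17, 19].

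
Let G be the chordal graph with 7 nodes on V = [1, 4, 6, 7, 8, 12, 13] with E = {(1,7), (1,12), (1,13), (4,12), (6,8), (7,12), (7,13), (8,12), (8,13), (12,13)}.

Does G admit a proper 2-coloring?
The clique on vertices [1, 7, 12, 13] has size 4 > 2, so it alone needs 4 colors.

No, G is not 2-colorable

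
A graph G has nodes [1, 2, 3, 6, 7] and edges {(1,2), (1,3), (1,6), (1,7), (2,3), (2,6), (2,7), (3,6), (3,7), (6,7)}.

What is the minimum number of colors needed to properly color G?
χ(G) = 5

Clique number ω(G) = 5 (lower bound: χ ≥ ω).
The clique on [1, 2, 3, 6, 7] has size 5, forcing χ ≥ 5, and the coloring below uses 5 colors, so χ(G) = 5.
A valid 5-coloring: color 1: [2]; color 2: [6]; color 3: [1]; color 4: [3]; color 5: [7].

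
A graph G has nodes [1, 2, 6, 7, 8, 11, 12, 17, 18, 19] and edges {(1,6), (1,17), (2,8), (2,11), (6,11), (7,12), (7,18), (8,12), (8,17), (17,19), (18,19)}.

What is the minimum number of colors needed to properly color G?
Clique number ω(G) = 2 (lower bound: χ ≥ ω).
The graph is bipartite (no odd cycle), so 2 colors suffice: χ(G) = 2.
A valid 2-coloring: color 1: [1, 7, 8, 11, 19]; color 2: [2, 6, 12, 17, 18].

χ(G) = 2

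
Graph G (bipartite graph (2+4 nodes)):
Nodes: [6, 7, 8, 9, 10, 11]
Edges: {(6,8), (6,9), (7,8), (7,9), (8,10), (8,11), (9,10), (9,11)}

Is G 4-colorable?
Yes, G is 4-colorable

A valid 4-coloring: color 1: [8, 9]; color 2: [6, 7, 10, 11].
(χ(G) = 2 ≤ 4.)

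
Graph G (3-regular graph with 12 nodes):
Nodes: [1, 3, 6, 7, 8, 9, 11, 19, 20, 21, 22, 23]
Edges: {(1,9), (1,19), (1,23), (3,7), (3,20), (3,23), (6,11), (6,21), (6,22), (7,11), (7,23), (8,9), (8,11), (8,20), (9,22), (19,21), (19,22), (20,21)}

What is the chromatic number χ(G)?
Clique number ω(G) = 3 (lower bound: χ ≥ ω).
The clique on [3, 7, 23] has size 3, forcing χ ≥ 3, and the coloring below uses 3 colors, so χ(G) = 3.
A valid 3-coloring: color 1: [6, 7, 9, 19, 20]; color 2: [8, 21, 22, 23]; color 3: [1, 3, 11].

χ(G) = 3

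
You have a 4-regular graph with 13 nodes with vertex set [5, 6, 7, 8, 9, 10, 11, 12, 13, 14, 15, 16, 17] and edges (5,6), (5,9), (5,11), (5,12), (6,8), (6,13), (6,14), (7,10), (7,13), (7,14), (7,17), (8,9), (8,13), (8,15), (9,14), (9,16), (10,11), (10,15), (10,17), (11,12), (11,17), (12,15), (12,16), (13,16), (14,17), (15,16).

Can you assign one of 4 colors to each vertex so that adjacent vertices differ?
A valid 4-coloring: color 1: [6, 9, 15, 17]; color 2: [5, 10, 13, 14]; color 3: [7, 8, 11, 16]; color 4: [12].
(χ(G) = 3 ≤ 4.)

Yes, G is 4-colorable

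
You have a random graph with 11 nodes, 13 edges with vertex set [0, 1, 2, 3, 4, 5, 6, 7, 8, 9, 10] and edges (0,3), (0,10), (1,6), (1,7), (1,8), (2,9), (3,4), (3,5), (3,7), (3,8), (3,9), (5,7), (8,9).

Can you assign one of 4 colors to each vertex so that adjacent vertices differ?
Yes, G is 4-colorable

A valid 4-coloring: color 1: [1, 2, 3, 10]; color 2: [0, 4, 6, 7, 9]; color 3: [5, 8].
(χ(G) = 3 ≤ 4.)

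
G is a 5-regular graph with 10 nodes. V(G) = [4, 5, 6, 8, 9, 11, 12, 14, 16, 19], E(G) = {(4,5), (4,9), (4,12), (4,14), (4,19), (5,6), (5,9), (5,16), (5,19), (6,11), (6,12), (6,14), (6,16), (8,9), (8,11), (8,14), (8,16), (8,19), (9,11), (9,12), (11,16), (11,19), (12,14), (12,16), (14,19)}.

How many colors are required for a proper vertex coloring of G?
Clique number ω(G) = 3 (lower bound: χ ≥ ω).
Odd cycle [19, 14, 12, 9, 5] needs 3 colors (χ ≥ 3).
Vertex 4 is adjacent to every vertex of [5, 9, 12, 14, 19], which already need 3 colors among themselves, so 4 needs a new color (χ ≥ 4).
The coloring below uses 4 colors, so χ(G) = 4.
A valid 4-coloring: color 1: [6, 9, 19]; color 2: [5, 8, 12]; color 3: [11, 14]; color 4: [4, 16].

χ(G) = 4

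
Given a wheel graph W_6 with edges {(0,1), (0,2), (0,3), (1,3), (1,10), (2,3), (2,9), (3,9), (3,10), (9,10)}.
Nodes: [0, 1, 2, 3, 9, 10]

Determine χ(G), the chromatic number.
χ(G) = 4

Clique number ω(G) = 3 (lower bound: χ ≥ ω).
Odd cycle [1, 10, 9, 2, 0] needs 3 colors (χ ≥ 3).
Vertex 3 is adjacent to every vertex of [0, 1, 2, 9, 10], which already need 3 colors among themselves, so 3 needs a new color (χ ≥ 4).
The coloring below uses 4 colors, so χ(G) = 4.
A valid 4-coloring: color 1: [3]; color 2: [1, 2]; color 3: [0, 10]; color 4: [9].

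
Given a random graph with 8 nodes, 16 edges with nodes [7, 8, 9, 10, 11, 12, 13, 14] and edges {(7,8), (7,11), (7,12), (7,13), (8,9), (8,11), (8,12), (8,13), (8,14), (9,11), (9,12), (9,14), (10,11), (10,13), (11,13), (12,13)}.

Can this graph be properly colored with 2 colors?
No, G is not 2-colorable

The clique on vertices [7, 8, 11, 13] has size 4 > 2, so it alone needs 4 colors.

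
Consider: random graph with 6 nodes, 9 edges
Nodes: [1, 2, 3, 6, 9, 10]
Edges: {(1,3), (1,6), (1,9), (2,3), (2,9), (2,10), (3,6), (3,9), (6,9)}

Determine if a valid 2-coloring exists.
No, G is not 2-colorable

The clique on vertices [1, 3, 6, 9] has size 4 > 2, so it alone needs 4 colors.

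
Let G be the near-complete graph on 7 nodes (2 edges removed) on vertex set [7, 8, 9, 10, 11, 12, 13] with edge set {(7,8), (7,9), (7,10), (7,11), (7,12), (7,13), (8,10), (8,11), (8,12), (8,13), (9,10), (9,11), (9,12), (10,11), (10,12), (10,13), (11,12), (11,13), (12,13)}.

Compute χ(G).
χ(G) = 6

Clique number ω(G) = 6 (lower bound: χ ≥ ω).
The clique on [7, 8, 10, 11, 12, 13] has size 6, forcing χ ≥ 6, and the coloring below uses 6 colors, so χ(G) = 6.
A valid 6-coloring: color 1: [10]; color 2: [7]; color 3: [12]; color 4: [11]; color 5: [9, 13]; color 6: [8].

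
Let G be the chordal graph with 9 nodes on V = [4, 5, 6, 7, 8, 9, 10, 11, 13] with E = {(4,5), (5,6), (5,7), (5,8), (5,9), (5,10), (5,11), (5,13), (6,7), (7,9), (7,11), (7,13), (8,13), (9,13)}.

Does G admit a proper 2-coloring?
No, G is not 2-colorable

The clique on vertices [5, 7, 9, 13] has size 4 > 2, so it alone needs 4 colors.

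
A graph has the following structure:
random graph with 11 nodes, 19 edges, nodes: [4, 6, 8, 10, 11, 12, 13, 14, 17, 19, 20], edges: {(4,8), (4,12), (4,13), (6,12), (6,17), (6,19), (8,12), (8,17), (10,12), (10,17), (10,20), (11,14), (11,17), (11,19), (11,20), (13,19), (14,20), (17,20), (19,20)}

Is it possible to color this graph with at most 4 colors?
A valid 4-coloring: color 1: [12, 14, 17, 19]; color 2: [4, 6, 20]; color 3: [8, 10, 11, 13].
(χ(G) = 3 ≤ 4.)

Yes, G is 4-colorable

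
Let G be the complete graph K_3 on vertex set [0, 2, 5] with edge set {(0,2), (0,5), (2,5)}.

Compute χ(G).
χ(G) = 3

Clique number ω(G) = 3 (lower bound: χ ≥ ω).
The clique on [0, 2, 5] has size 3, forcing χ ≥ 3, and the coloring below uses 3 colors, so χ(G) = 3.
A valid 3-coloring: color 1: [0]; color 2: [5]; color 3: [2].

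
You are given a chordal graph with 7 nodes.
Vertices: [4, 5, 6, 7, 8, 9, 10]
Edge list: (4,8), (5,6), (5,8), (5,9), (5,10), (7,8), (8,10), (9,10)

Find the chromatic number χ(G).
Clique number ω(G) = 3 (lower bound: χ ≥ ω).
The clique on [5, 8, 10] has size 3, forcing χ ≥ 3, and the coloring below uses 3 colors, so χ(G) = 3.
A valid 3-coloring: color 1: [4, 5, 7]; color 2: [6, 8, 9]; color 3: [10].

χ(G) = 3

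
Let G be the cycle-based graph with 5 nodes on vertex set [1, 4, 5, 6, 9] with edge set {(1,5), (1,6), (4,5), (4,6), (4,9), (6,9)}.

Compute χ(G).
Clique number ω(G) = 3 (lower bound: χ ≥ ω).
The clique on [4, 6, 9] has size 3, forcing χ ≥ 3, and the coloring below uses 3 colors, so χ(G) = 3.
A valid 3-coloring: color 1: [1, 4]; color 2: [5, 6]; color 3: [9].

χ(G) = 3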